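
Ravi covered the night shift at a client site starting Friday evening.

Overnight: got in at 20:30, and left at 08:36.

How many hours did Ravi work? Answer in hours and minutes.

Overnight: 20:30 → midnight = 3 h 30 min; midnight → 08:36 = 8 h 36 min; span 12 h 6 min

12 h 6 min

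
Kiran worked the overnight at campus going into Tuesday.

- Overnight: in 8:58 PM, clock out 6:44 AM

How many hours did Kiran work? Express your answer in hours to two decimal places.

Overnight: 8:58 PM → midnight = 3 h 2 min; midnight → 6:44 AM = 6 h 44 min; span 9 h 46 min

9.77 hours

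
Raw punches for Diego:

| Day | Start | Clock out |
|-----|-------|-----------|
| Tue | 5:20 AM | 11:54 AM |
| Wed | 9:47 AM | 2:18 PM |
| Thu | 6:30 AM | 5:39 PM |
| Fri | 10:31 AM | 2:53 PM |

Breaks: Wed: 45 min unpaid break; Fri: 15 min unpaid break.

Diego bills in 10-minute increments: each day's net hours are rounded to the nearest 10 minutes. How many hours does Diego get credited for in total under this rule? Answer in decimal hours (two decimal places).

25.67 hours

Tue: 5:20 AM–11:54 AM = 6 h 34 min → rounds to 6 h 30 min
Wed: 9:47 AM–2:18 PM = 4 h 31 min − 45 min = 3 h 46 min → rounds to 3 h 50 min
Thu: 6:30 AM–5:39 PM = 11 h 9 min → rounds to 11 h 10 min
Fri: 10:31 AM–2:53 PM = 4 h 22 min − 15 min = 4 h 7 min → rounds to 4 h 10 min
Total credited: 25 h 40 min.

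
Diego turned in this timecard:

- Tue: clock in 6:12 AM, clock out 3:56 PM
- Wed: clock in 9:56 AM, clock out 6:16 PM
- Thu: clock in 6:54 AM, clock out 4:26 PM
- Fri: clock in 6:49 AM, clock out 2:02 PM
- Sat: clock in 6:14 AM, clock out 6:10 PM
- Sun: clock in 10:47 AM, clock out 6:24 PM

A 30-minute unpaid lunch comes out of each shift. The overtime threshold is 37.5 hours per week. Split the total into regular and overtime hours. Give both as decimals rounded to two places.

Regular 37.50 hours, overtime 13.87 hours

Tue: 6:12 AM–3:56 PM = 9 h 44 min; less 30 min break → 9 h 14 min
Wed: 9:56 AM–6:16 PM = 8 h 20 min; less 30 min break → 7 h 50 min
Thu: 6:54 AM–4:26 PM = 9 h 32 min; less 30 min break → 9 h 2 min
Fri: 6:49 AM–2:02 PM = 7 h 13 min; less 30 min break → 6 h 43 min
Sat: 6:14 AM–6:10 PM = 11 h 56 min; less 30 min break → 11 h 26 min
Sun: 10:47 AM–6:24 PM = 7 h 37 min; less 30 min break → 7 h 7 min
Total worked: 51 h 22 min = 51.37 h.
Threshold 37.5 h → overtime 13 h 52 min, regular 37 h 30 min.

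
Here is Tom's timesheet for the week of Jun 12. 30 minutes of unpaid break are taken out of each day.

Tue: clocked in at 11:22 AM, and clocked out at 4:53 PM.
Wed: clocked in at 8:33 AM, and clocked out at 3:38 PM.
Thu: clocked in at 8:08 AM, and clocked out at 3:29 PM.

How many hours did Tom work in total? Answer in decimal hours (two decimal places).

Tue: 11:22 AM–4:53 PM = 5 h 31 min; less 30 min break → 5 h 1 min
Wed: 8:33 AM–3:38 PM = 7 h 5 min; less 30 min break → 6 h 35 min
Thu: 8:08 AM–3:29 PM = 7 h 21 min; less 30 min break → 6 h 51 min
Total: 5 h 1 min + 6 h 35 min + 6 h 51 min = 18 h 27 min.

18.45 hours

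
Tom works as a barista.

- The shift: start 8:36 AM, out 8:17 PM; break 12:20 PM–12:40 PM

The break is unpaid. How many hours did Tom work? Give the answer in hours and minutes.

11 h 21 min

The shift: 8:36 AM–8:17 PM = 11 h 41 min; less 20 min break → 11 h 21 min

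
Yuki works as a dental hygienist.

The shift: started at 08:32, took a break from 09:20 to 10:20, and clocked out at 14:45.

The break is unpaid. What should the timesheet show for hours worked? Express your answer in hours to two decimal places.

The shift: 08:32–14:45 = 6 h 13 min; less 60 min break → 5 h 13 min

5.22 hours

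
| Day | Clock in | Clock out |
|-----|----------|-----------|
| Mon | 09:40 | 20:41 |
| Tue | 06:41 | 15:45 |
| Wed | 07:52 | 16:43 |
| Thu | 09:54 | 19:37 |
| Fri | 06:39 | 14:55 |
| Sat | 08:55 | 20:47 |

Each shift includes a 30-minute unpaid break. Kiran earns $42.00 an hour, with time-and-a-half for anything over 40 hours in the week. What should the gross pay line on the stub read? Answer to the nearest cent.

Mon: 09:40–20:41 = 11 h 1 min; less 30 min break → 10 h 31 min
Tue: 06:41–15:45 = 9 h 4 min; less 30 min break → 8 h 34 min
Wed: 07:52–16:43 = 8 h 51 min; less 30 min break → 8 h 21 min
Thu: 09:54–19:37 = 9 h 43 min; less 30 min break → 9 h 13 min
Fri: 06:39–14:55 = 8 h 16 min; less 30 min break → 7 h 46 min
Sat: 08:55–20:47 = 11 h 52 min; less 30 min break → 11 h 22 min
Total worked: 55 h 47 min = 3347 min.
Regular 40 h 0 min = 2400 min at $42.00/h; overtime 15 h 47 min = 947 min at $63.00/h.
Pay = (2400 × $42.00 + 947 × $63.00) ÷ 60 = $2674.35.

$2674.35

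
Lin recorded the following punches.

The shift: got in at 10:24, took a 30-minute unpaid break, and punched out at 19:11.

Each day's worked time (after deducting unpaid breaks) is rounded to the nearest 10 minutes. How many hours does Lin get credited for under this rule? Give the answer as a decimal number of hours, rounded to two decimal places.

The shift: 10:24–19:11 = 8 h 47 min − 30 min = 8 h 17 min → rounds to 8 h 20 min

8.33 hours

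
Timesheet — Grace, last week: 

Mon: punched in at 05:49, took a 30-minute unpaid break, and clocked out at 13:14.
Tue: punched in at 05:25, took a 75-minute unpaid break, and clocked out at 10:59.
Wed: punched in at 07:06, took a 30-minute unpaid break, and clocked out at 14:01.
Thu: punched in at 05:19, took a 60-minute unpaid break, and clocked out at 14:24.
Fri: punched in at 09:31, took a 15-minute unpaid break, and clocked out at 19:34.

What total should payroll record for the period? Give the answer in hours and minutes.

35 h 32 min

Mon: 05:49–13:14 = 7 h 25 min; less 30 min break → 6 h 55 min
Tue: 05:25–10:59 = 5 h 34 min; less 75 min break → 4 h 19 min
Wed: 07:06–14:01 = 6 h 55 min; less 30 min break → 6 h 25 min
Thu: 05:19–14:24 = 9 h 5 min; less 60 min break → 8 h 5 min
Fri: 09:31–19:34 = 10 h 3 min; less 15 min break → 9 h 48 min
Total: 6 h 55 min + 4 h 19 min + 6 h 25 min + 8 h 5 min + 9 h 48 min = 35 h 32 min.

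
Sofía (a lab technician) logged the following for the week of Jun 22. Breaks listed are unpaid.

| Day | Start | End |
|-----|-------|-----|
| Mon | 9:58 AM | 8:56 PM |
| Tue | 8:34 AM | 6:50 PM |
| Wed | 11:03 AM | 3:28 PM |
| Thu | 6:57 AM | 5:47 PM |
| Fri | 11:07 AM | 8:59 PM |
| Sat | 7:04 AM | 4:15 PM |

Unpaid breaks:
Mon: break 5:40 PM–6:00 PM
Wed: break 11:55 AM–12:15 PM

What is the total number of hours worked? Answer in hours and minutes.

Mon: 9:58 AM–8:56 PM = 10 h 58 min; less 20 min break → 10 h 38 min
Tue: 8:34 AM–6:50 PM = 10 h 16 min
Wed: 11:03 AM–3:28 PM = 4 h 25 min; less 20 min break → 4 h 5 min
Thu: 6:57 AM–5:47 PM = 10 h 50 min
Fri: 11:07 AM–8:59 PM = 9 h 52 min
Sat: 7:04 AM–4:15 PM = 9 h 11 min
Total: 10 h 38 min + 10 h 16 min + 4 h 5 min + 10 h 50 min + 9 h 52 min + 9 h 11 min = 54 h 52 min.

54 h 52 min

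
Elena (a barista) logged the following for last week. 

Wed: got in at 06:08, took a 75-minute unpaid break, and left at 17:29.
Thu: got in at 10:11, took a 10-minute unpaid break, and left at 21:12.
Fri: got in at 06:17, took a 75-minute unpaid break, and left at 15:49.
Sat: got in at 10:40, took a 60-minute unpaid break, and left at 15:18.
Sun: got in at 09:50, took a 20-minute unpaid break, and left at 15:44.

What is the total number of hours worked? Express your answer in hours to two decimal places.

38.43 hours

Wed: 06:08–17:29 = 11 h 21 min; less 75 min break → 10 h 6 min
Thu: 10:11–21:12 = 11 h 1 min; less 10 min break → 10 h 51 min
Fri: 06:17–15:49 = 9 h 32 min; less 75 min break → 8 h 17 min
Sat: 10:40–15:18 = 4 h 38 min; less 60 min break → 3 h 38 min
Sun: 09:50–15:44 = 5 h 54 min; less 20 min break → 5 h 34 min
Total: 10 h 6 min + 10 h 51 min + 8 h 17 min + 3 h 38 min + 5 h 34 min = 38 h 26 min.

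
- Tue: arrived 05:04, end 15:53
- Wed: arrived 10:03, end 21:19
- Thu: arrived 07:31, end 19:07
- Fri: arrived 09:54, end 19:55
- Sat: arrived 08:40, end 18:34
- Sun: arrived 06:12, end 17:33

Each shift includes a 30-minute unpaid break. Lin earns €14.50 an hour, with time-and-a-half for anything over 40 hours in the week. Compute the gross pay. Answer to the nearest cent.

Tue: 05:04–15:53 = 10 h 49 min; less 30 min break → 10 h 19 min
Wed: 10:03–21:19 = 11 h 16 min; less 30 min break → 10 h 46 min
Thu: 07:31–19:07 = 11 h 36 min; less 30 min break → 11 h 6 min
Fri: 09:54–19:55 = 10 h 1 min; less 30 min break → 9 h 31 min
Sat: 08:40–18:34 = 9 h 54 min; less 30 min break → 9 h 24 min
Sun: 06:12–17:33 = 11 h 21 min; less 30 min break → 10 h 51 min
Total worked: 61 h 57 min = 3717 min.
Regular 40 h 0 min = 2400 min at €14.50/h; overtime 21 h 57 min = 1317 min at €21.75/h.
Pay = (2400 × €14.50 + 1317 × €21.75) ÷ 60 = €1057.41.

€1057.41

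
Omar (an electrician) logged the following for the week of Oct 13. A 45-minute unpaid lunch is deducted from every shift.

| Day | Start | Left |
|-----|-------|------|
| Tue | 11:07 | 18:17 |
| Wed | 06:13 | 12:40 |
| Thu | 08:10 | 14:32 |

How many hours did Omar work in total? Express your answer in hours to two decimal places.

Tue: 11:07–18:17 = 7 h 10 min; less 45 min break → 6 h 25 min
Wed: 06:13–12:40 = 6 h 27 min; less 45 min break → 5 h 42 min
Thu: 08:10–14:32 = 6 h 22 min; less 45 min break → 5 h 37 min
Total: 6 h 25 min + 5 h 42 min + 5 h 37 min = 17 h 44 min.

17.73 hours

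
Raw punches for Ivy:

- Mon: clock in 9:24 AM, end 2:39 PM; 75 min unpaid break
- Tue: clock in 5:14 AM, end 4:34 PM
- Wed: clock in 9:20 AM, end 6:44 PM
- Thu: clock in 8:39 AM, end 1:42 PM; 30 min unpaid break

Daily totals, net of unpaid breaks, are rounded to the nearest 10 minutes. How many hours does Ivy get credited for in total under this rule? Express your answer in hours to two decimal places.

29.17 hours

Mon: 9:24 AM–2:39 PM = 5 h 15 min − 75 min = 4 h 0 min → rounds to 4 h 0 min
Tue: 5:14 AM–4:34 PM = 11 h 20 min → rounds to 11 h 20 min
Wed: 9:20 AM–6:44 PM = 9 h 24 min → rounds to 9 h 20 min
Thu: 8:39 AM–1:42 PM = 5 h 3 min − 30 min = 4 h 33 min → rounds to 4 h 30 min
Total credited: 29 h 10 min.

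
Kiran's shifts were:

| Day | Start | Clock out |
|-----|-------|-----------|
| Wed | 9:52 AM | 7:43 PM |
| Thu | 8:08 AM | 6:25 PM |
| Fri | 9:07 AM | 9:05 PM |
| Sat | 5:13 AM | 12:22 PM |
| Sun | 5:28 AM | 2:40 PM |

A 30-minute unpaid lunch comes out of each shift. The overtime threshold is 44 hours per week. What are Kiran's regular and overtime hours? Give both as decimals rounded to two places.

Regular 44.00 hours, overtime 1.95 hours

Wed: 9:52 AM–7:43 PM = 9 h 51 min; less 30 min break → 9 h 21 min
Thu: 8:08 AM–6:25 PM = 10 h 17 min; less 30 min break → 9 h 47 min
Fri: 9:07 AM–9:05 PM = 11 h 58 min; less 30 min break → 11 h 28 min
Sat: 5:13 AM–12:22 PM = 7 h 9 min; less 30 min break → 6 h 39 min
Sun: 5:28 AM–2:40 PM = 9 h 12 min; less 30 min break → 8 h 42 min
Total worked: 45 h 57 min = 45.95 h.
Threshold 44 h → overtime 1 h 57 min, regular 44 h 0 min.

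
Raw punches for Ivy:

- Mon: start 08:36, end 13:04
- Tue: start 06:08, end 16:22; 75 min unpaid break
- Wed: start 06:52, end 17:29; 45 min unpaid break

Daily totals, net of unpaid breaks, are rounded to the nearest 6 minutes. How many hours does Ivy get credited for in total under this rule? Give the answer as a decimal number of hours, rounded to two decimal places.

Mon: 08:36–13:04 = 4 h 28 min → rounds to 4 h 30 min
Tue: 06:08–16:22 = 10 h 14 min − 75 min = 8 h 59 min → rounds to 9 h 0 min
Wed: 06:52–17:29 = 10 h 37 min − 45 min = 9 h 52 min → rounds to 9 h 54 min
Total credited: 23 h 24 min.

23.40 hours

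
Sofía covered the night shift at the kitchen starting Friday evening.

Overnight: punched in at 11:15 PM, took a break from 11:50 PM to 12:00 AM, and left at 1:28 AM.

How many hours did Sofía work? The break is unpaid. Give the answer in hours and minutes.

Overnight: 11:15 PM → midnight = 0 h 45 min; midnight → 1:28 AM = 1 h 28 min; span 2 h 13 min; less 10 min break → 2 h 3 min

2 h 3 min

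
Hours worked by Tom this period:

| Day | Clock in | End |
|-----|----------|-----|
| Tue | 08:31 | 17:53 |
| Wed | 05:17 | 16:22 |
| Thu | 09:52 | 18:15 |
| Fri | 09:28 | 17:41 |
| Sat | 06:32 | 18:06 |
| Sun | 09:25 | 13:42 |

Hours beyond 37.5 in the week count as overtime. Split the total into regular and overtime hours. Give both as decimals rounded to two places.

Regular 37.50 hours, overtime 15.40 hours

Tue: 08:31–17:53 = 9 h 22 min
Wed: 05:17–16:22 = 11 h 5 min
Thu: 09:52–18:15 = 8 h 23 min
Fri: 09:28–17:41 = 8 h 13 min
Sat: 06:32–18:06 = 11 h 34 min
Sun: 09:25–13:42 = 4 h 17 min
Total worked: 52 h 54 min = 52.90 h.
Threshold 37.5 h → overtime 15 h 24 min, regular 37 h 30 min.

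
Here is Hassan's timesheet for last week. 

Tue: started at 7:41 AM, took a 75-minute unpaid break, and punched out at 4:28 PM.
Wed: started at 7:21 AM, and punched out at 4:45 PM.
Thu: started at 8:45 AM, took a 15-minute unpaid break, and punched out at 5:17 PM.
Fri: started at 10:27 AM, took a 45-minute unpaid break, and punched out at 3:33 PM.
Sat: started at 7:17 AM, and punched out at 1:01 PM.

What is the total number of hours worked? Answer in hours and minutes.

Tue: 7:41 AM–4:28 PM = 8 h 47 min; less 75 min break → 7 h 32 min
Wed: 7:21 AM–4:45 PM = 9 h 24 min
Thu: 8:45 AM–5:17 PM = 8 h 32 min; less 15 min break → 8 h 17 min
Fri: 10:27 AM–3:33 PM = 5 h 6 min; less 45 min break → 4 h 21 min
Sat: 7:17 AM–1:01 PM = 5 h 44 min
Total: 7 h 32 min + 9 h 24 min + 8 h 17 min + 4 h 21 min + 5 h 44 min = 35 h 18 min.

35 h 18 min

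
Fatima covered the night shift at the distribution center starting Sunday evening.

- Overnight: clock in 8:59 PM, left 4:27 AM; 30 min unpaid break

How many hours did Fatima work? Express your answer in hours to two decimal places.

Overnight: 8:59 PM → midnight = 3 h 1 min; midnight → 4:27 AM = 4 h 27 min; span 7 h 28 min; less 30 min break → 6 h 58 min

6.97 hours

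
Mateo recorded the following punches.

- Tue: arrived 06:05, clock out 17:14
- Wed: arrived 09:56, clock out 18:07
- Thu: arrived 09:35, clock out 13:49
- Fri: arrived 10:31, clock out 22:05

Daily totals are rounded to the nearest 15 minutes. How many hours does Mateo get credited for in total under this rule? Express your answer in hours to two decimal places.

Tue: 06:05–17:14 = 11 h 9 min → rounds to 11 h 15 min
Wed: 09:56–18:07 = 8 h 11 min → rounds to 8 h 15 min
Thu: 09:35–13:49 = 4 h 14 min → rounds to 4 h 15 min
Fri: 10:31–22:05 = 11 h 34 min → rounds to 11 h 30 min
Total credited: 35 h 15 min.

35.25 hours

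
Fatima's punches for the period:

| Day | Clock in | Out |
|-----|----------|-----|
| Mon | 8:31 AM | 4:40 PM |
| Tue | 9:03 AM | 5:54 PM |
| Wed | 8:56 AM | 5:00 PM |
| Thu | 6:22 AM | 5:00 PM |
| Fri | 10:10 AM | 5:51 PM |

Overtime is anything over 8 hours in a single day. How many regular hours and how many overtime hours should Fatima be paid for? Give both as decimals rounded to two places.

Regular 39.68 hours, overtime 3.70 hours

Mon: 8:31 AM–4:40 PM = 8 h 9 min
Tue: 9:03 AM–5:54 PM = 8 h 51 min
Wed: 8:56 AM–5:00 PM = 8 h 4 min
Thu: 6:22 AM–5:00 PM = 10 h 38 min
Fri: 10:10 AM–5:51 PM = 7 h 41 min
Mon reg 8 h 0 min / OT 0 h 9 min; Tue reg 8 h 0 min / OT 0 h 51 min; Wed reg 8 h 0 min / OT 0 h 4 min; Thu reg 8 h 0 min / OT 2 h 38 min; Fri reg 7 h 41 min / OT 0 h 0 min.
Totals: regular 39 h 41 min, overtime 3 h 42 min.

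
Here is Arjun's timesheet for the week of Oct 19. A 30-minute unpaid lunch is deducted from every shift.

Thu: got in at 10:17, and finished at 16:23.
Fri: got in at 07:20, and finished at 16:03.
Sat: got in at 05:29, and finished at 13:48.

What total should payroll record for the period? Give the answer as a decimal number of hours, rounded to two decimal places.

Thu: 10:17–16:23 = 6 h 6 min; less 30 min break → 5 h 36 min
Fri: 07:20–16:03 = 8 h 43 min; less 30 min break → 8 h 13 min
Sat: 05:29–13:48 = 8 h 19 min; less 30 min break → 7 h 49 min
Total: 5 h 36 min + 8 h 13 min + 7 h 49 min = 21 h 38 min.

21.63 hours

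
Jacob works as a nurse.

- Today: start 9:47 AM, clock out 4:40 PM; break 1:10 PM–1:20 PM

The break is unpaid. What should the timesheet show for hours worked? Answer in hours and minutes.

6 h 43 min

Today: 9:47 AM–4:40 PM = 6 h 53 min; less 10 min break → 6 h 43 min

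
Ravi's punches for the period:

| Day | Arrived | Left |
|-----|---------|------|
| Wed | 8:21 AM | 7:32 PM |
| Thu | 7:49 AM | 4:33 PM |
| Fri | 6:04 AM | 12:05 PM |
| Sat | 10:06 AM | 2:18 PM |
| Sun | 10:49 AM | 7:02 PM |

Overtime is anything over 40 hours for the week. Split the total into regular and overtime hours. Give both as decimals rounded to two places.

Regular 38.35 hours, overtime 0.00 hours

Wed: 8:21 AM–7:32 PM = 11 h 11 min
Thu: 7:49 AM–4:33 PM = 8 h 44 min
Fri: 6:04 AM–12:05 PM = 6 h 1 min
Sat: 10:06 AM–2:18 PM = 4 h 12 min
Sun: 10:49 AM–7:02 PM = 8 h 13 min
Total worked: 38 h 21 min = 38.35 h.
Threshold 40 h → overtime 0 h 0 min, regular 38 h 21 min.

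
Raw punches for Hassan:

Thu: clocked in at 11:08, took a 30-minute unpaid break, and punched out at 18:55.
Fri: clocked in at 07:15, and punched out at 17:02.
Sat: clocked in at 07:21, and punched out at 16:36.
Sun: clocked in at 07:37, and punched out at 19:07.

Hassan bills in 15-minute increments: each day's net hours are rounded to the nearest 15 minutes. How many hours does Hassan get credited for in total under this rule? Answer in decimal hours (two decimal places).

37.75 hours

Thu: 11:08–18:55 = 7 h 47 min − 30 min = 7 h 17 min → rounds to 7 h 15 min
Fri: 07:15–17:02 = 9 h 47 min → rounds to 9 h 45 min
Sat: 07:21–16:36 = 9 h 15 min → rounds to 9 h 15 min
Sun: 07:37–19:07 = 11 h 30 min → rounds to 11 h 30 min
Total credited: 37 h 45 min.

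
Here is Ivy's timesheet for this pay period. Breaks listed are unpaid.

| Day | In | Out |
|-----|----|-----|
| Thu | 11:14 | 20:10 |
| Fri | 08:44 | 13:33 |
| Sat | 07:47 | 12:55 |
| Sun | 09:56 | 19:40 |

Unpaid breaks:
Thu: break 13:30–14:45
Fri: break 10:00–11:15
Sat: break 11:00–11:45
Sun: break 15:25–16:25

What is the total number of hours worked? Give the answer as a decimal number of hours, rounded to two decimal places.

Thu: 11:14–20:10 = 8 h 56 min; less 75 min break → 7 h 41 min
Fri: 08:44–13:33 = 4 h 49 min; less 75 min break → 3 h 34 min
Sat: 07:47–12:55 = 5 h 8 min; less 45 min break → 4 h 23 min
Sun: 09:56–19:40 = 9 h 44 min; less 60 min break → 8 h 44 min
Total: 7 h 41 min + 3 h 34 min + 4 h 23 min + 8 h 44 min = 24 h 22 min.

24.37 hours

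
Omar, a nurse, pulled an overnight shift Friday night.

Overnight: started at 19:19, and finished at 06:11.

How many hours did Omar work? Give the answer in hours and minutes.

10 h 52 min

Overnight: 19:19 → midnight = 4 h 41 min; midnight → 06:11 = 6 h 11 min; span 10 h 52 min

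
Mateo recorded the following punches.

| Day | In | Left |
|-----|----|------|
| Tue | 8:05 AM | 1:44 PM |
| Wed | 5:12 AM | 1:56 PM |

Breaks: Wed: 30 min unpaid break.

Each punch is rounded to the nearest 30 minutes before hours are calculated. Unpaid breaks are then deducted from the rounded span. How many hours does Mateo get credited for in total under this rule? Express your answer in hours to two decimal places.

14.00 hours

Tue: in 8:05 AM→8:00 AM, out 1:44 PM→1:30 PM; 5 h 30 min
Wed: in 5:12 AM→5:00 AM, out 1:56 PM→2:00 PM; 9 h 0 min − 30 min = 8 h 30 min
Total credited: 14 h 0 min.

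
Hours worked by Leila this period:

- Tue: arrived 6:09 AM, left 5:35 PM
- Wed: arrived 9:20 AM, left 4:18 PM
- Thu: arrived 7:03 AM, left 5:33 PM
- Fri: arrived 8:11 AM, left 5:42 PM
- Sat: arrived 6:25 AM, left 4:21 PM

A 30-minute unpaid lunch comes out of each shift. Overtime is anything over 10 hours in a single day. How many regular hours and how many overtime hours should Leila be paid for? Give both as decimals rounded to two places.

Tue: 6:09 AM–5:35 PM = 11 h 26 min; less 30 min break → 10 h 56 min
Wed: 9:20 AM–4:18 PM = 6 h 58 min; less 30 min break → 6 h 28 min
Thu: 7:03 AM–5:33 PM = 10 h 30 min; less 30 min break → 10 h 0 min
Fri: 8:11 AM–5:42 PM = 9 h 31 min; less 30 min break → 9 h 1 min
Sat: 6:25 AM–4:21 PM = 9 h 56 min; less 30 min break → 9 h 26 min
Tue reg 10 h 0 min / OT 0 h 56 min; Wed reg 6 h 28 min / OT 0 h 0 min; Thu reg 10 h 0 min / OT 0 h 0 min; Fri reg 9 h 1 min / OT 0 h 0 min; Sat reg 9 h 26 min / OT 0 h 0 min.
Totals: regular 44 h 55 min, overtime 0 h 56 min.

Regular 44.92 hours, overtime 0.93 hours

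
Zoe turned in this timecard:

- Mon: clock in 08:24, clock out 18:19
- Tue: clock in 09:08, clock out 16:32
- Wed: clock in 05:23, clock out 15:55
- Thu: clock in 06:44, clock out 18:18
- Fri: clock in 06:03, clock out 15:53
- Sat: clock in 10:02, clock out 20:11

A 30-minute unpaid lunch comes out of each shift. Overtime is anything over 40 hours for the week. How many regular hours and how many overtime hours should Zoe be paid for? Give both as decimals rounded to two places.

Mon: 08:24–18:19 = 9 h 55 min; less 30 min break → 9 h 25 min
Tue: 09:08–16:32 = 7 h 24 min; less 30 min break → 6 h 54 min
Wed: 05:23–15:55 = 10 h 32 min; less 30 min break → 10 h 2 min
Thu: 06:44–18:18 = 11 h 34 min; less 30 min break → 11 h 4 min
Fri: 06:03–15:53 = 9 h 50 min; less 30 min break → 9 h 20 min
Sat: 10:02–20:11 = 10 h 9 min; less 30 min break → 9 h 39 min
Total worked: 56 h 24 min = 56.40 h.
Threshold 40 h → overtime 16 h 24 min, regular 40 h 0 min.

Regular 40.00 hours, overtime 16.40 hours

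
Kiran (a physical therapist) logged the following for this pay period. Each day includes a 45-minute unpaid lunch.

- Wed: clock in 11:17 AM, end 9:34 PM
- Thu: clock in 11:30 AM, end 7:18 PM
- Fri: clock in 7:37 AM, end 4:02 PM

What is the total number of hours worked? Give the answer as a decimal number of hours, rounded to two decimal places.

24.25 hours

Wed: 11:17 AM–9:34 PM = 10 h 17 min; less 45 min break → 9 h 32 min
Thu: 11:30 AM–7:18 PM = 7 h 48 min; less 45 min break → 7 h 3 min
Fri: 7:37 AM–4:02 PM = 8 h 25 min; less 45 min break → 7 h 40 min
Total: 9 h 32 min + 7 h 3 min + 7 h 40 min = 24 h 15 min.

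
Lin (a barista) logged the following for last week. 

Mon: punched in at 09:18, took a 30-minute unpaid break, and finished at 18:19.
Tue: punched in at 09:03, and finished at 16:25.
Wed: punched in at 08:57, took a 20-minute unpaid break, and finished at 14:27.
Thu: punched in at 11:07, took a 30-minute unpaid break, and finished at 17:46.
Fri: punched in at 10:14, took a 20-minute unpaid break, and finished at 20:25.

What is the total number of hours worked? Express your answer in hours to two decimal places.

37.05 hours

Mon: 09:18–18:19 = 9 h 1 min; less 30 min break → 8 h 31 min
Tue: 09:03–16:25 = 7 h 22 min
Wed: 08:57–14:27 = 5 h 30 min; less 20 min break → 5 h 10 min
Thu: 11:07–17:46 = 6 h 39 min; less 30 min break → 6 h 9 min
Fri: 10:14–20:25 = 10 h 11 min; less 20 min break → 9 h 51 min
Total: 8 h 31 min + 7 h 22 min + 5 h 10 min + 6 h 9 min + 9 h 51 min = 37 h 3 min.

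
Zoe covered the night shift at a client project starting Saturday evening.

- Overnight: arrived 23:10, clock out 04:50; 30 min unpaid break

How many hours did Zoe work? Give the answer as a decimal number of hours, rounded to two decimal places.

5.17 hours

Overnight: 23:10 → midnight = 0 h 50 min; midnight → 04:50 = 4 h 50 min; span 5 h 40 min; less 30 min break → 5 h 10 min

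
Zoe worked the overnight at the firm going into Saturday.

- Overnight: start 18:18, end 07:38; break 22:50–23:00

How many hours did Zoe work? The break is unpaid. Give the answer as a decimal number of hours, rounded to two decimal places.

Overnight: 18:18 → midnight = 5 h 42 min; midnight → 07:38 = 7 h 38 min; span 13 h 20 min; less 10 min break → 13 h 10 min

13.17 hours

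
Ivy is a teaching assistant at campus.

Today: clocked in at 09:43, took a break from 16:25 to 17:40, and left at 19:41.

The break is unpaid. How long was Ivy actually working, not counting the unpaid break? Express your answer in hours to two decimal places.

8.72 hours

Today: 09:43–19:41 = 9 h 58 min; less 75 min break → 8 h 43 min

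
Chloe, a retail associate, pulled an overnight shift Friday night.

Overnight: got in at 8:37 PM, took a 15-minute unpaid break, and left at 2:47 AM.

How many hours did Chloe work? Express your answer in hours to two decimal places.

5.92 hours

Overnight: 8:37 PM → midnight = 3 h 23 min; midnight → 2:47 AM = 2 h 47 min; span 6 h 10 min; less 15 min break → 5 h 55 min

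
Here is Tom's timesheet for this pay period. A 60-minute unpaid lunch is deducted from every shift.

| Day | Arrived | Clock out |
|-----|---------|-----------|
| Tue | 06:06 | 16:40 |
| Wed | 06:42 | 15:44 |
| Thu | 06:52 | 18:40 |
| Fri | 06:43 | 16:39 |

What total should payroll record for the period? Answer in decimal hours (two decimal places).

Tue: 06:06–16:40 = 10 h 34 min; less 60 min break → 9 h 34 min
Wed: 06:42–15:44 = 9 h 2 min; less 60 min break → 8 h 2 min
Thu: 06:52–18:40 = 11 h 48 min; less 60 min break → 10 h 48 min
Fri: 06:43–16:39 = 9 h 56 min; less 60 min break → 8 h 56 min
Total: 9 h 34 min + 8 h 2 min + 10 h 48 min + 8 h 56 min = 37 h 20 min.

37.33 hours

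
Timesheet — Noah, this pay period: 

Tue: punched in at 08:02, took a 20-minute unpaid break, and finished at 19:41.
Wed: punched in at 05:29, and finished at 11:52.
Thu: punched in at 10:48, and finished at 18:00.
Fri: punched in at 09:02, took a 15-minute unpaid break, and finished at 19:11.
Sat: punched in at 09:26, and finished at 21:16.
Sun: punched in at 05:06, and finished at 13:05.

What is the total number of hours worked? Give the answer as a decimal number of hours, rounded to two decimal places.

54.62 hours

Tue: 08:02–19:41 = 11 h 39 min; less 20 min break → 11 h 19 min
Wed: 05:29–11:52 = 6 h 23 min
Thu: 10:48–18:00 = 7 h 12 min
Fri: 09:02–19:11 = 10 h 9 min; less 15 min break → 9 h 54 min
Sat: 09:26–21:16 = 11 h 50 min
Sun: 05:06–13:05 = 7 h 59 min
Total: 11 h 19 min + 6 h 23 min + 7 h 12 min + 9 h 54 min + 11 h 50 min + 7 h 59 min = 54 h 37 min.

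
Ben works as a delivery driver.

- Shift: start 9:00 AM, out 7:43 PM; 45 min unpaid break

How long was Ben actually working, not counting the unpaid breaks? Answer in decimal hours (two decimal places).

9.97 hours

Shift: 9:00 AM–7:43 PM = 10 h 43 min; less 45 min break → 9 h 58 min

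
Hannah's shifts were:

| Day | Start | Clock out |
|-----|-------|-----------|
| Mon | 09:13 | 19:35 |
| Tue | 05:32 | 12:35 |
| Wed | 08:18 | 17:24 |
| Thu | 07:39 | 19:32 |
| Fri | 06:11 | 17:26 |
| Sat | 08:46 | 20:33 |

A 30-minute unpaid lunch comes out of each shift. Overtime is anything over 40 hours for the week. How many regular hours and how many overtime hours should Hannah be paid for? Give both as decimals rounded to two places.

Regular 40.00 hours, overtime 18.43 hours

Mon: 09:13–19:35 = 10 h 22 min; less 30 min break → 9 h 52 min
Tue: 05:32–12:35 = 7 h 3 min; less 30 min break → 6 h 33 min
Wed: 08:18–17:24 = 9 h 6 min; less 30 min break → 8 h 36 min
Thu: 07:39–19:32 = 11 h 53 min; less 30 min break → 11 h 23 min
Fri: 06:11–17:26 = 11 h 15 min; less 30 min break → 10 h 45 min
Sat: 08:46–20:33 = 11 h 47 min; less 30 min break → 11 h 17 min
Total worked: 58 h 26 min = 58.43 h.
Threshold 40 h → overtime 18 h 26 min, regular 40 h 0 min.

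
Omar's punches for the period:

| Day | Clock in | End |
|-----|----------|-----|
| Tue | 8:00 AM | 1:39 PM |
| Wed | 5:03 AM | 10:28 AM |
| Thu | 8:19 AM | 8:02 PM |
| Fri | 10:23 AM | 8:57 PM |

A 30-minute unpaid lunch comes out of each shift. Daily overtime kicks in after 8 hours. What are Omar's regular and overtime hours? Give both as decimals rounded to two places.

Regular 26.07 hours, overtime 5.28 hours

Tue: 8:00 AM–1:39 PM = 5 h 39 min; less 30 min break → 5 h 9 min
Wed: 5:03 AM–10:28 AM = 5 h 25 min; less 30 min break → 4 h 55 min
Thu: 8:19 AM–8:02 PM = 11 h 43 min; less 30 min break → 11 h 13 min
Fri: 10:23 AM–8:57 PM = 10 h 34 min; less 30 min break → 10 h 4 min
Tue reg 5 h 9 min / OT 0 h 0 min; Wed reg 4 h 55 min / OT 0 h 0 min; Thu reg 8 h 0 min / OT 3 h 13 min; Fri reg 8 h 0 min / OT 2 h 4 min.
Totals: regular 26 h 4 min, overtime 5 h 17 min.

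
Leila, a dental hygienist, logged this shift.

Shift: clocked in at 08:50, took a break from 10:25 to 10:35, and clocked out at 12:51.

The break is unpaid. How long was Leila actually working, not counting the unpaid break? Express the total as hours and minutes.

Shift: 08:50–12:51 = 4 h 1 min; less 10 min break → 3 h 51 min

3 h 51 min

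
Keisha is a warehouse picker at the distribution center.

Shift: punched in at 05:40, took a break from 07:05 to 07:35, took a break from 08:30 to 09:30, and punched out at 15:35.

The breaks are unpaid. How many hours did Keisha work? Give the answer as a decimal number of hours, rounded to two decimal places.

8.42 hours

Shift: 05:40–15:35 = 9 h 55 min; less 90 min break → 8 h 25 min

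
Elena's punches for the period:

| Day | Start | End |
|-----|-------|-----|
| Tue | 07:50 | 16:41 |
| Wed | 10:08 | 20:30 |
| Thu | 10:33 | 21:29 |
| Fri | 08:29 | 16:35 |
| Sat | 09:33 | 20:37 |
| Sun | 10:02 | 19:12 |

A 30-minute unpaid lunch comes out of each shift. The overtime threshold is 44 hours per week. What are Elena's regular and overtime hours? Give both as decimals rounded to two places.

Regular 44.00 hours, overtime 11.48 hours

Tue: 07:50–16:41 = 8 h 51 min; less 30 min break → 8 h 21 min
Wed: 10:08–20:30 = 10 h 22 min; less 30 min break → 9 h 52 min
Thu: 10:33–21:29 = 10 h 56 min; less 30 min break → 10 h 26 min
Fri: 08:29–16:35 = 8 h 6 min; less 30 min break → 7 h 36 min
Sat: 09:33–20:37 = 11 h 4 min; less 30 min break → 10 h 34 min
Sun: 10:02–19:12 = 9 h 10 min; less 30 min break → 8 h 40 min
Total worked: 55 h 29 min = 55.48 h.
Threshold 44 h → overtime 11 h 29 min, regular 44 h 0 min.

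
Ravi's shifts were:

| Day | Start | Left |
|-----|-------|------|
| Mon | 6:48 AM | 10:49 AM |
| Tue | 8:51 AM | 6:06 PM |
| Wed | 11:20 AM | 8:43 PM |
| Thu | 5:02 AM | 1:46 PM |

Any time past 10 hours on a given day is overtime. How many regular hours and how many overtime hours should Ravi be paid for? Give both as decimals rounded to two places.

Mon: 6:48 AM–10:49 AM = 4 h 1 min
Tue: 8:51 AM–6:06 PM = 9 h 15 min
Wed: 11:20 AM–8:43 PM = 9 h 23 min
Thu: 5:02 AM–1:46 PM = 8 h 44 min
Mon reg 4 h 1 min / OT 0 h 0 min; Tue reg 9 h 15 min / OT 0 h 0 min; Wed reg 9 h 23 min / OT 0 h 0 min; Thu reg 8 h 44 min / OT 0 h 0 min.
Totals: regular 31 h 23 min, overtime 0 h 0 min.

Regular 31.38 hours, overtime 0.00 hours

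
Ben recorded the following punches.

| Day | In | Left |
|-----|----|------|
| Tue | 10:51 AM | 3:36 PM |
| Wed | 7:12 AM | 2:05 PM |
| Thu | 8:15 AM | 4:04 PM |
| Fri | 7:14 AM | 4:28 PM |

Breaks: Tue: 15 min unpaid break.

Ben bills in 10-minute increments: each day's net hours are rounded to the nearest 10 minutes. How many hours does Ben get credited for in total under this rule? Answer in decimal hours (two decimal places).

28.33 hours

Tue: 10:51 AM–3:36 PM = 4 h 45 min − 15 min = 4 h 30 min → rounds to 4 h 30 min
Wed: 7:12 AM–2:05 PM = 6 h 53 min → rounds to 6 h 50 min
Thu: 8:15 AM–4:04 PM = 7 h 49 min → rounds to 7 h 50 min
Fri: 7:14 AM–4:28 PM = 9 h 14 min → rounds to 9 h 10 min
Total credited: 28 h 20 min.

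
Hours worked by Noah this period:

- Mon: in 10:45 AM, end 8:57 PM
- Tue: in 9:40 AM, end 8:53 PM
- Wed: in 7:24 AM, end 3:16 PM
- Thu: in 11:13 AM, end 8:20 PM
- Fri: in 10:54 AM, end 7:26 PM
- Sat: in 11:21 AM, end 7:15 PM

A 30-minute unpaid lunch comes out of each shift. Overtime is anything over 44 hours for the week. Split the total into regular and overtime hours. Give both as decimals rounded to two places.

Mon: 10:45 AM–8:57 PM = 10 h 12 min; less 30 min break → 9 h 42 min
Tue: 9:40 AM–8:53 PM = 11 h 13 min; less 30 min break → 10 h 43 min
Wed: 7:24 AM–3:16 PM = 7 h 52 min; less 30 min break → 7 h 22 min
Thu: 11:13 AM–8:20 PM = 9 h 7 min; less 30 min break → 8 h 37 min
Fri: 10:54 AM–7:26 PM = 8 h 32 min; less 30 min break → 8 h 2 min
Sat: 11:21 AM–7:15 PM = 7 h 54 min; less 30 min break → 7 h 24 min
Total worked: 51 h 50 min = 51.83 h.
Threshold 44 h → overtime 7 h 50 min, regular 44 h 0 min.

Regular 44.00 hours, overtime 7.83 hours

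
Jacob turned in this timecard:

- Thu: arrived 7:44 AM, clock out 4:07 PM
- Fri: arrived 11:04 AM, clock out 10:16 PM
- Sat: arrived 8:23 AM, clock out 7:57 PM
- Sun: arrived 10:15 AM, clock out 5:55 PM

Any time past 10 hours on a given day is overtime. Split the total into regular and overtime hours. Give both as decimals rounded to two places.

Thu: 7:44 AM–4:07 PM = 8 h 23 min
Fri: 11:04 AM–10:16 PM = 11 h 12 min
Sat: 8:23 AM–7:57 PM = 11 h 34 min
Sun: 10:15 AM–5:55 PM = 7 h 40 min
Thu reg 8 h 23 min / OT 0 h 0 min; Fri reg 10 h 0 min / OT 1 h 12 min; Sat reg 10 h 0 min / OT 1 h 34 min; Sun reg 7 h 40 min / OT 0 h 0 min.
Totals: regular 36 h 3 min, overtime 2 h 46 min.

Regular 36.05 hours, overtime 2.77 hours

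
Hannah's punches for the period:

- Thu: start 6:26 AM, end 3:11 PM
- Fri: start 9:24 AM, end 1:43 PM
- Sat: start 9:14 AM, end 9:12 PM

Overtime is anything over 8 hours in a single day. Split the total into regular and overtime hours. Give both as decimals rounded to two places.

Regular 20.32 hours, overtime 4.72 hours

Thu: 6:26 AM–3:11 PM = 8 h 45 min
Fri: 9:24 AM–1:43 PM = 4 h 19 min
Sat: 9:14 AM–9:12 PM = 11 h 58 min
Thu reg 8 h 0 min / OT 0 h 45 min; Fri reg 4 h 19 min / OT 0 h 0 min; Sat reg 8 h 0 min / OT 3 h 58 min.
Totals: regular 20 h 19 min, overtime 4 h 43 min.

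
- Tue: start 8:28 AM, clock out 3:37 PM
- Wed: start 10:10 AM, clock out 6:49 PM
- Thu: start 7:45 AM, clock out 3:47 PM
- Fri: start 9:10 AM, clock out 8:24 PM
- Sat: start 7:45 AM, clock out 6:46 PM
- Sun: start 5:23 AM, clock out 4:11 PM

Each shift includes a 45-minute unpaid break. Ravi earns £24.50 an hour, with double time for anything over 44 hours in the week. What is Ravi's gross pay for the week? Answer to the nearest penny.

£1488.78

Tue: 8:28 AM–3:37 PM = 7 h 9 min; less 45 min break → 6 h 24 min
Wed: 10:10 AM–6:49 PM = 8 h 39 min; less 45 min break → 7 h 54 min
Thu: 7:45 AM–3:47 PM = 8 h 2 min; less 45 min break → 7 h 17 min
Fri: 9:10 AM–8:24 PM = 11 h 14 min; less 45 min break → 10 h 29 min
Sat: 7:45 AM–6:46 PM = 11 h 1 min; less 45 min break → 10 h 16 min
Sun: 5:23 AM–4:11 PM = 10 h 48 min; less 45 min break → 10 h 3 min
Total worked: 52 h 23 min = 3143 min.
Regular 44 h 0 min = 2640 min at £24.50/h; overtime 8 h 23 min = 503 min at £49.00/h.
Pay = (2640 × £24.50 + 503 × £49.00) ÷ 60 = £1488.78.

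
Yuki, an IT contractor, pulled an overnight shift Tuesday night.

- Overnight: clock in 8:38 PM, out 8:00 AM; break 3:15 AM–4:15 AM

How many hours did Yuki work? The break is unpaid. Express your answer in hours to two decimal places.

10.37 hours

Overnight: 8:38 PM → midnight = 3 h 22 min; midnight → 8:00 AM = 8 h 0 min; span 11 h 22 min; less 60 min break → 10 h 22 min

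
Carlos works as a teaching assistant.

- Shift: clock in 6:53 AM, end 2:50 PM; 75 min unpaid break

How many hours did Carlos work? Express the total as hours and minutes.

6 h 42 min

Shift: 6:53 AM–2:50 PM = 7 h 57 min; less 75 min break → 6 h 42 min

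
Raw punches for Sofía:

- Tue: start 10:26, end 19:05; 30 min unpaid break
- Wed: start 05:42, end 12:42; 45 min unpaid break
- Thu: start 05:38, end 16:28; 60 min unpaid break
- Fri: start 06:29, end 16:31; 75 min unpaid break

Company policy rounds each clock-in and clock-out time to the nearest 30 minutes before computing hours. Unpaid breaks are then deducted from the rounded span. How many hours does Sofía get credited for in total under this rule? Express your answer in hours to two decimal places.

Tue: in 10:26→10:30, out 19:05→19:00; 8 h 30 min − 30 min = 8 h 0 min
Wed: in 05:42→05:30, out 12:42→12:30; 7 h 0 min − 45 min = 6 h 15 min
Thu: in 05:38→05:30, out 16:28→16:30; 11 h 0 min − 60 min = 10 h 0 min
Fri: in 06:29→06:30, out 16:31→16:30; 10 h 0 min − 75 min = 8 h 45 min
Total credited: 33 h 0 min.

33.00 hours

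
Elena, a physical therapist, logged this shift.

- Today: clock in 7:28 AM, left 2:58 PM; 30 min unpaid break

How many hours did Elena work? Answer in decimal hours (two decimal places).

Today: 7:28 AM–2:58 PM = 7 h 30 min; less 30 min break → 7 h 0 min

7.00 hours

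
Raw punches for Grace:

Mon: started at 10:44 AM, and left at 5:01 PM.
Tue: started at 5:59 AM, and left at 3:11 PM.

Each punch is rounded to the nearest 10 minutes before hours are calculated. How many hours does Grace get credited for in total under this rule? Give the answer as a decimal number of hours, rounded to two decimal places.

Mon: in 10:44 AM→10:40 AM, out 5:01 PM→5:00 PM; 6 h 20 min
Tue: in 5:59 AM→6:00 AM, out 3:11 PM→3:10 PM; 9 h 10 min
Total credited: 15 h 30 min.

15.50 hours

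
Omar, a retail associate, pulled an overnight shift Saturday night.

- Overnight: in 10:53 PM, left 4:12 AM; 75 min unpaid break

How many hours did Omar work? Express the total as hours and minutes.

4 h 4 min

Overnight: 10:53 PM → midnight = 1 h 7 min; midnight → 4:12 AM = 4 h 12 min; span 5 h 19 min; less 75 min break → 4 h 4 min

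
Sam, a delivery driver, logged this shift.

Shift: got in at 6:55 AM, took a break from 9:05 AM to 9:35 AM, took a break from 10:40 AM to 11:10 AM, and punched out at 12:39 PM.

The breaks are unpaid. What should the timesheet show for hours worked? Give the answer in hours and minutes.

Shift: 6:55 AM–12:39 PM = 5 h 44 min; less 60 min break → 4 h 44 min

4 h 44 min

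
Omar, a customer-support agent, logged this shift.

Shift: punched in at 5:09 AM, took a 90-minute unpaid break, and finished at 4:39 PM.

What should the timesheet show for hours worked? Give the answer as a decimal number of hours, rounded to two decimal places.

Shift: 5:09 AM–4:39 PM = 11 h 30 min; less 90 min break → 10 h 0 min

10.00 hours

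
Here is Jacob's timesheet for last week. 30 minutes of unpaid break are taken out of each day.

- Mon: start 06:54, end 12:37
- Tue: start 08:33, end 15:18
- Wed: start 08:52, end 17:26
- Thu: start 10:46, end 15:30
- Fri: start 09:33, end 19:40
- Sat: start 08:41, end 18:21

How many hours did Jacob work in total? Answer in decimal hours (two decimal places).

Mon: 06:54–12:37 = 5 h 43 min; less 30 min break → 5 h 13 min
Tue: 08:33–15:18 = 6 h 45 min; less 30 min break → 6 h 15 min
Wed: 08:52–17:26 = 8 h 34 min; less 30 min break → 8 h 4 min
Thu: 10:46–15:30 = 4 h 44 min; less 30 min break → 4 h 14 min
Fri: 09:33–19:40 = 10 h 7 min; less 30 min break → 9 h 37 min
Sat: 08:41–18:21 = 9 h 40 min; less 30 min break → 9 h 10 min
Total: 5 h 13 min + 6 h 15 min + 8 h 4 min + 4 h 14 min + 9 h 37 min + 9 h 10 min = 42 h 33 min.

42.55 hours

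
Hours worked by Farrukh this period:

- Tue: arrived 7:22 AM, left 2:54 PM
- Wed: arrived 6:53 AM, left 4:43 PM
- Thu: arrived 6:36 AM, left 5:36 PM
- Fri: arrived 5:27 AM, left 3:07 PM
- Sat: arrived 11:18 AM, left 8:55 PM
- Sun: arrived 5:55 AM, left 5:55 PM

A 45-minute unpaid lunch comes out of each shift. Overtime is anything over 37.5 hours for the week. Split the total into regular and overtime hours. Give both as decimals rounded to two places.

Regular 37.50 hours, overtime 17.65 hours

Tue: 7:22 AM–2:54 PM = 7 h 32 min; less 45 min break → 6 h 47 min
Wed: 6:53 AM–4:43 PM = 9 h 50 min; less 45 min break → 9 h 5 min
Thu: 6:36 AM–5:36 PM = 11 h 0 min; less 45 min break → 10 h 15 min
Fri: 5:27 AM–3:07 PM = 9 h 40 min; less 45 min break → 8 h 55 min
Sat: 11:18 AM–8:55 PM = 9 h 37 min; less 45 min break → 8 h 52 min
Sun: 5:55 AM–5:55 PM = 12 h 0 min; less 45 min break → 11 h 15 min
Total worked: 55 h 9 min = 55.15 h.
Threshold 37.5 h → overtime 17 h 39 min, regular 37 h 30 min.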